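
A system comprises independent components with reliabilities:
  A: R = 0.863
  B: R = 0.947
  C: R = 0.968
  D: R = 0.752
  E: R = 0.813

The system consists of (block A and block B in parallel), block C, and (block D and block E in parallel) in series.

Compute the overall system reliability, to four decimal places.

0.9164

Parallel (A and B): 1 − (1 − 0.863000)(1 − 0.947000) = 0.992739
Parallel (D and E): 1 − (1 − 0.752000)(1 − 0.813000) = 0.953624
Series ([0.992739], C, and [0.953624]): 0.992739 × 0.968000 × 0.953624 = 0.9164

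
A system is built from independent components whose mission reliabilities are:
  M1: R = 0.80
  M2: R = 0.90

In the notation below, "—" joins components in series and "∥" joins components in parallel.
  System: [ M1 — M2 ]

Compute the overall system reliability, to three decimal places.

Series (M1 and M2): 0.80000 × 0.90000 = 0.720

0.720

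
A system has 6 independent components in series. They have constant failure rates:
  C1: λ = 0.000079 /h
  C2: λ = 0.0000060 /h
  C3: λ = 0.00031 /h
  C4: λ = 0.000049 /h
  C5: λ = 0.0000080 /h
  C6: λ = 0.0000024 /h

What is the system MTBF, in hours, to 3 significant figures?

Series of exponential components: λ_sys = Σ λ_i
λ_sys = 0.000079 + 0.0000060 + 0.00031 + 0.000049 + 0.0000080 + 0.0000024 = 4.5440e-04 /h
MTBF = 1 / λ_sys = 2200 h

2200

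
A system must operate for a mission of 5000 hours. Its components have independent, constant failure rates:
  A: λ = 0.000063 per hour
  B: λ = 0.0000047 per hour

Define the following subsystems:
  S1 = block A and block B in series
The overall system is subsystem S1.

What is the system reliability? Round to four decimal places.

R(A) = exp(−0.000063 × 5000) = 0.729789
R(B) = exp(−0.0000047 × 5000) = 0.976774
Series (A and B): 0.729789 × 0.976774 = 0.7128

0.7128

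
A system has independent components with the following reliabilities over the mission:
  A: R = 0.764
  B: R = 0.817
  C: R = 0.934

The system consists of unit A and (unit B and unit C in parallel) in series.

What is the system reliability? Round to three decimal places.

Parallel (B and C): 1 − (1 − 0.81700)(1 − 0.93400) = 0.98792
Series (A and [0.98792]): 0.76400 × 0.98792 = 0.755

0.755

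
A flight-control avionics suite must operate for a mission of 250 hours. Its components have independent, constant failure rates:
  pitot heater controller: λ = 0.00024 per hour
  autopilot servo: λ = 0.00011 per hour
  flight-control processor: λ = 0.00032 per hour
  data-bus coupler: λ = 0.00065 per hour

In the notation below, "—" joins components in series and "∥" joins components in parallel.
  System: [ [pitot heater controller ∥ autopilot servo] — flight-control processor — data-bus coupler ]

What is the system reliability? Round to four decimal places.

R(pitot heater controller) = exp(−0.00024 × 250) = 0.941765
R(autopilot servo) = exp(−0.00011 × 250) = 0.972875
R(flight-control processor) = exp(−0.00032 × 250) = 0.923116
R(data-bus coupler) = exp(−0.00065 × 250) = 0.850016
Parallel (pitot heater controller and autopilot servo): 1 − (1 − 0.941765)(1 − 0.972875) = 0.998420
Series ([0.998420], flight-control processor, and data-bus coupler): 0.998420 × 0.923116 × 0.850016 = 0.7834

0.7834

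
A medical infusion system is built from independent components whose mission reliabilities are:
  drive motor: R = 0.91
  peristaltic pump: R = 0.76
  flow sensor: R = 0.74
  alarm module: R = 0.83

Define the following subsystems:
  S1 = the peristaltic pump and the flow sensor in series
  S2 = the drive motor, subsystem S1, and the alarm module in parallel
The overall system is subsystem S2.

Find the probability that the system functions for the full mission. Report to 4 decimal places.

0.9933

Series (peristaltic pump and flow sensor): 0.760000 × 0.740000 = 0.562400
Parallel (drive motor, [0.562400], and alarm module): 1 − (1 − 0.910000)(1 − 0.562400)(1 − 0.830000) = 0.9933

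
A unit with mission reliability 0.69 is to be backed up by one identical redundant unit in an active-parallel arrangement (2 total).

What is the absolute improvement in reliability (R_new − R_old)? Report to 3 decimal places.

0.214

R_before = 0.69
R_after = 1 − (1 − 0.69)^2 = 0.904
ΔR = 0.904 − 0.69 = 0.214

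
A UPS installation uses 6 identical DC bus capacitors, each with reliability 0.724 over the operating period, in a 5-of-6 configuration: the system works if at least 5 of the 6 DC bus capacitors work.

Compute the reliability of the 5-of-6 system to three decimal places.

R = Σ_{i=5}^{6} C(6,i) p^i (1−p)^{6−i} with p = 0.724
C(6,5)·0.724^5·0.276^1 = 0.32942
C(6,6)·0.724^6·0.276^0 = 0.14402
Sum = 0.473

0.473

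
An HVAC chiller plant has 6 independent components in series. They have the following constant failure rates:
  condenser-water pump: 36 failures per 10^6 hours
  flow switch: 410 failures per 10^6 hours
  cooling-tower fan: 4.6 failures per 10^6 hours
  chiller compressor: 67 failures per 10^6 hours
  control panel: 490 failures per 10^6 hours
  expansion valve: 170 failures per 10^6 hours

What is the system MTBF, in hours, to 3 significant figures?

849

Series of exponential components: λ_sys = Σ λ_i
λ_sys = 0.000036 + 0.00041 + 0.0000046 + 0.000067 + 0.00049 + 0.00017 = 1.1776e-03 /h
MTBF = 1 / λ_sys = 849 h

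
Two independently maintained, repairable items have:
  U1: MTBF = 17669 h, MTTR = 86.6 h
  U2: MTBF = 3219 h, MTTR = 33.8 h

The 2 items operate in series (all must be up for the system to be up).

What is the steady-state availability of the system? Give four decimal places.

0.9848

A(U1) = MTBF/(MTBF+MTTR) = 17669/(17669+86.6) = 0.995123
A(U2) = MTBF/(MTBF+MTTR) = 3219/(3219+33.8) = 0.989609
Series availability: 0.995123 × 0.989609 = 0.9848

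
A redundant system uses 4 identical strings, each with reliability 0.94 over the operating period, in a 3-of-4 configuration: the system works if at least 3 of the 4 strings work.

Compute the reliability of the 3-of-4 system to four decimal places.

R = Σ_{i=3}^{4} C(4,i) p^i (1−p)^{4−i} with p = 0.94
C(4,3)·0.94^3·0.06^1 = 0.199340
C(4,4)·0.94^4·0.06^0 = 0.780749
Sum = 0.9801

0.9801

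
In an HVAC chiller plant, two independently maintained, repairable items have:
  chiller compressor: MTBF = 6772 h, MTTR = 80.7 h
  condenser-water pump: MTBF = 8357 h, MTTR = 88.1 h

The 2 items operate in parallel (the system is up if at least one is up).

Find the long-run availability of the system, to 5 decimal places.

A(chiller compressor) = MTBF/(MTBF+MTTR) = 6772/(6772+80.7) = 0.988224
A(condenser-water pump) = MTBF/(MTBF+MTTR) = 8357/(8357+88.1) = 0.989568
Parallel availability: 1 − (1 − 0.988224)(1 − 0.989568) = 0.99988

0.99988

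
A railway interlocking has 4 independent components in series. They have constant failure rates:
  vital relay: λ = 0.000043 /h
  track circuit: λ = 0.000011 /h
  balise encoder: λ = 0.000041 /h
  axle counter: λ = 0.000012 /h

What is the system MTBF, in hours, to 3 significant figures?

9350

Series of exponential components: λ_sys = Σ λ_i
λ_sys = 0.000043 + 0.000011 + 0.000041 + 0.000012 = 1.0700e-04 /h
MTBF = 1 / λ_sys = 9350 h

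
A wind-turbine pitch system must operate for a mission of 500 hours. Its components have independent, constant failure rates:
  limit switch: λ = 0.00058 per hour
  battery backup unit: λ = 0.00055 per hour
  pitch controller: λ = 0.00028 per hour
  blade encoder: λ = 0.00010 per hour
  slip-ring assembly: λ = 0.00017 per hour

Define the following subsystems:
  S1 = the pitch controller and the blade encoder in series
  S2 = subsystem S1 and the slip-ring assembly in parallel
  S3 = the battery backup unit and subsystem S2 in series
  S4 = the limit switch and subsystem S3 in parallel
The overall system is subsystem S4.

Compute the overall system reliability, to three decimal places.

0.937

R(limit switch) = exp(−0.00058 × 500) = 0.74826
R(battery backup unit) = exp(−0.00055 × 500) = 0.75957
R(pitch controller) = exp(−0.00028 × 500) = 0.86936
R(blade encoder) = exp(−0.00010 × 500) = 0.95123
R(slip-ring assembly) = exp(−0.00017 × 500) = 0.91851
Series (pitch controller and blade encoder): 0.86936 × 0.95123 = 0.82696
Parallel ([0.82696] and slip-ring assembly): 1 − (1 − 0.82696)(1 − 0.91851) = 0.98590
Series (battery backup unit and [0.98590]): 0.75957 × 0.98590 = 0.74886
Parallel (limit switch and [0.74886]): 1 − (1 − 0.74826)(1 − 0.74886) = 0.937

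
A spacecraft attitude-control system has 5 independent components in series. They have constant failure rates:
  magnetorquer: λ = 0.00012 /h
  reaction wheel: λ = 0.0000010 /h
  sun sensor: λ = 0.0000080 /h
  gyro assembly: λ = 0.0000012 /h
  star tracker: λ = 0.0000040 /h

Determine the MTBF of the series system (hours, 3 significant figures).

Series of exponential components: λ_sys = Σ λ_i
λ_sys = 0.00012 + 0.0000010 + 0.0000080 + 0.0000012 + 0.0000040 = 1.3420e-04 /h
MTBF = 1 / λ_sys = 7450 h

7450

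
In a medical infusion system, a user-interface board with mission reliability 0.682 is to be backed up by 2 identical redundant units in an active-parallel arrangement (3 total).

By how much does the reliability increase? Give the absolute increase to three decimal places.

0.286

R_before = 0.682
R_after = 1 − (1 − 0.682)^3 = 0.968
ΔR = 0.968 − 0.682 = 0.286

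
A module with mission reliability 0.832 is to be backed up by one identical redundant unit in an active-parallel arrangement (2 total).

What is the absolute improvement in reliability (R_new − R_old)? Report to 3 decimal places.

0.140

R_before = 0.832
R_after = 1 − (1 − 0.832)^2 = 0.972
ΔR = 0.972 − 0.832 = 0.140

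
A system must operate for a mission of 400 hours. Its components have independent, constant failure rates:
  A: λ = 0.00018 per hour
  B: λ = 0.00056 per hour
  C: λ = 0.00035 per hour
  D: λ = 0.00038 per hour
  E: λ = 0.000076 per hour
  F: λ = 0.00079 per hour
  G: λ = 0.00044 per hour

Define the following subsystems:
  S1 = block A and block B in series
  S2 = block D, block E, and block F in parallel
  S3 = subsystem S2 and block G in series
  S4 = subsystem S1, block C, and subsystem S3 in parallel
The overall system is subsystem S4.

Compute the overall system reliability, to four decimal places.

R(A) = exp(−0.00018 × 400) = 0.930531
R(B) = exp(−0.00056 × 400) = 0.799315
R(C) = exp(−0.00035 × 400) = 0.869358
R(D) = exp(−0.00038 × 400) = 0.858988
R(E) = exp(−0.000076 × 400) = 0.970057
R(F) = exp(−0.00079 × 400) = 0.729059
R(G) = exp(−0.00044 × 400) = 0.838618
Series (A and B): 0.930531 × 0.799315 = 0.743787
Parallel (D, E, and F): 1 − (1 − 0.858988)(1 − 0.970057)(1 − 0.729059) = 0.998856
Series ([0.998856] and G): 0.998856 × 0.838618 = 0.837659
Parallel ([0.743787], C, and [0.837659]): 1 − (1 − 0.743787)(1 − 0.869358)(1 − 0.837659) = 0.9946

0.9946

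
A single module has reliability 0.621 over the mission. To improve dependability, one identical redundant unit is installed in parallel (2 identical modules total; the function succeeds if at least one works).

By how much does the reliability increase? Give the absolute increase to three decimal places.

R_before = 0.621
R_after = 1 − (1 − 0.621)^2 = 0.856
ΔR = 0.856 − 0.621 = 0.235

0.235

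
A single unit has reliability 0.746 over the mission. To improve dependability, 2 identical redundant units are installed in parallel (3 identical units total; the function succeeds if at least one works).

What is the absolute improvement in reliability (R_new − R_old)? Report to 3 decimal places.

R_before = 0.746
R_after = 1 − (1 − 0.746)^3 = 0.984
ΔR = 0.984 − 0.746 = 0.238

0.238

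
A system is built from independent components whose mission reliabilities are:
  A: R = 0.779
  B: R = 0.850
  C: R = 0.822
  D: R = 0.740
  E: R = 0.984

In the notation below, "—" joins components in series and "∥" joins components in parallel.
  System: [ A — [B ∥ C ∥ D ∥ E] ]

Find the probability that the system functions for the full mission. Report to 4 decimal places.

0.7789

Parallel (B, C, D, and E): 1 − (1 − 0.850000)(1 − 0.822000)(1 − 0.740000)(1 − 0.984000) = 0.999889
Series (A and [0.999889]): 0.779000 × 0.999889 = 0.7789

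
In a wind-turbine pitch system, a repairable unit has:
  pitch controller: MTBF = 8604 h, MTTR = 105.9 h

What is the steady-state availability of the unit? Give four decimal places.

A(pitch controller) = MTBF/(MTBF+MTTR) = 8604/(8604+105.9) = 0.9878

0.9878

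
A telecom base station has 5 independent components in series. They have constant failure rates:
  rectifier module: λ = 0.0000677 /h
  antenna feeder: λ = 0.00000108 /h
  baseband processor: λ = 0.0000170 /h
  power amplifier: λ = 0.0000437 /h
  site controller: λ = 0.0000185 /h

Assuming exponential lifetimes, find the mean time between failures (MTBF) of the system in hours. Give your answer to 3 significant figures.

6760

Series of exponential components: λ_sys = Σ λ_i
λ_sys = 0.0000677 + 0.00000108 + 0.0000170 + 0.0000437 + 0.0000185 = 1.4798e-04 /h
MTBF = 1 / λ_sys = 6760 h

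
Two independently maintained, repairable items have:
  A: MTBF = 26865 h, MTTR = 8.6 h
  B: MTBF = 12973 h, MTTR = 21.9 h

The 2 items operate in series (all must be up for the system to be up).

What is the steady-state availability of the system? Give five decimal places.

0.99800

A(A) = MTBF/(MTBF+MTTR) = 26865/(26865+8.6) = 0.999680
A(B) = MTBF/(MTBF+MTTR) = 12973/(12973+21.9) = 0.998315
Series availability: 0.999680 × 0.998315 = 0.99800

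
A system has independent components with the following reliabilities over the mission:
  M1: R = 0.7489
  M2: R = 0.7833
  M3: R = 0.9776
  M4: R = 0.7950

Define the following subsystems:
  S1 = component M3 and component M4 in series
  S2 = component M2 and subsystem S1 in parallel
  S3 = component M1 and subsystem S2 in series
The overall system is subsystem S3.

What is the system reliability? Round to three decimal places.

0.713

Series (M3 and M4): 0.97760 × 0.79500 = 0.77719
Parallel (M2 and [0.77719]): 1 − (1 − 0.78330)(1 − 0.77719) = 0.95172
Series (M1 and [0.95172]): 0.74890 × 0.95172 = 0.713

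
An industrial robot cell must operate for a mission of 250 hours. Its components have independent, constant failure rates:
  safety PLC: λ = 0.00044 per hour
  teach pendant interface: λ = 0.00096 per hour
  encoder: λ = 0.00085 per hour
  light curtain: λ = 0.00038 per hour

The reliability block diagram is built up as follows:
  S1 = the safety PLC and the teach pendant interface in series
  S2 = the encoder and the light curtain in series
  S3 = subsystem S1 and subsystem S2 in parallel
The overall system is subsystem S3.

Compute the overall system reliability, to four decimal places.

R(safety PLC) = exp(−0.00044 × 250) = 0.895834
R(teach pendant interface) = exp(−0.00096 × 250) = 0.786628
R(encoder) = exp(−0.00085 × 250) = 0.808560
R(light curtain) = exp(−0.00038 × 250) = 0.909373
Series (safety PLC and teach pendant interface): 0.895834 × 0.786628 = 0.704688
Series (encoder and light curtain): 0.808560 × 0.909373 = 0.735283
Parallel ([0.704688] and [0.735283]): 1 − (1 − 0.704688)(1 − 0.735283) = 0.9218

0.9218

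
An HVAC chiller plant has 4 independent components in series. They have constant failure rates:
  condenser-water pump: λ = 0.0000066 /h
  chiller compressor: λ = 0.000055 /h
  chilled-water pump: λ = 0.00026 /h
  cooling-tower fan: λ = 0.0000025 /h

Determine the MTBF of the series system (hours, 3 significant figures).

Series of exponential components: λ_sys = Σ λ_i
λ_sys = 0.0000066 + 0.000055 + 0.00026 + 0.0000025 = 3.2410e-04 /h
MTBF = 1 / λ_sys = 3090 h

3090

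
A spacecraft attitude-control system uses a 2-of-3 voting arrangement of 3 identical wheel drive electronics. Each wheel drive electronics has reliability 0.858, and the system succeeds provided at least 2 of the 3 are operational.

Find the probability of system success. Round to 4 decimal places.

R = Σ_{i=2}^{3} C(3,i) p^i (1−p)^{3−i} with p = 0.858
C(3,2)·0.858^2·0.142^1 = 0.313606
C(3,3)·0.858^3·0.142^0 = 0.631629
Sum = 0.9452

0.9452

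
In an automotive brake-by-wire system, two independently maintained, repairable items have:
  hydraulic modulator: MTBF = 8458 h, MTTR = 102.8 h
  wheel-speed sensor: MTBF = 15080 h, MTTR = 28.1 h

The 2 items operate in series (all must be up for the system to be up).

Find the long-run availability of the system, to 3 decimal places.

0.986

A(hydraulic modulator) = MTBF/(MTBF+MTTR) = 8458/(8458+102.8) = 0.987992
A(wheel-speed sensor) = MTBF/(MTBF+MTTR) = 15080/(15080+28.1) = 0.998140
Series availability: 0.987992 × 0.998140 = 0.986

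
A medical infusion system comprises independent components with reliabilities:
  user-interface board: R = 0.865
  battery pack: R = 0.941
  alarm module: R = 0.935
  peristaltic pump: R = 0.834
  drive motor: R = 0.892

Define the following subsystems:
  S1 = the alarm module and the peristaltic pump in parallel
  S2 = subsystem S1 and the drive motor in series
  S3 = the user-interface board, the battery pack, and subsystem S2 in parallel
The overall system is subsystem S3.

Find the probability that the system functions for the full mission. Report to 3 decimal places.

0.999

Parallel (alarm module and peristaltic pump): 1 − (1 − 0.93500)(1 − 0.83400) = 0.98921
Series ([0.98921] and drive motor): 0.98921 × 0.89200 = 0.88238
Parallel (user-interface board, battery pack, and [0.88238]): 1 − (1 − 0.86500)(1 − 0.94100)(1 − 0.88238) = 0.999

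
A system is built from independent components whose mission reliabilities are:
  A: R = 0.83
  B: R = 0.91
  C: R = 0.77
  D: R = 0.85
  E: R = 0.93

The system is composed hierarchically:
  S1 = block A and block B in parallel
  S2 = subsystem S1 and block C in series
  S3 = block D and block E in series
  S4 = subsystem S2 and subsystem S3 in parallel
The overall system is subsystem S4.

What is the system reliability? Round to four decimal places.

0.9493

Parallel (A and B): 1 − (1 − 0.830000)(1 − 0.910000) = 0.984700
Series ([0.984700] and C): 0.984700 × 0.770000 = 0.758219
Series (D and E): 0.850000 × 0.930000 = 0.790500
Parallel ([0.758219] and [0.790500]): 1 − (1 − 0.758219)(1 − 0.790500) = 0.9493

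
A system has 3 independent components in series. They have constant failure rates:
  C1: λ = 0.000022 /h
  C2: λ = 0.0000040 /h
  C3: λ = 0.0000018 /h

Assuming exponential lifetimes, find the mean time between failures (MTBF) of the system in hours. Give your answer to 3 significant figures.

Series of exponential components: λ_sys = Σ λ_i
λ_sys = 0.000022 + 0.0000040 + 0.0000018 = 2.7800e-05 /h
MTBF = 1 / λ_sys = 36000 h

36000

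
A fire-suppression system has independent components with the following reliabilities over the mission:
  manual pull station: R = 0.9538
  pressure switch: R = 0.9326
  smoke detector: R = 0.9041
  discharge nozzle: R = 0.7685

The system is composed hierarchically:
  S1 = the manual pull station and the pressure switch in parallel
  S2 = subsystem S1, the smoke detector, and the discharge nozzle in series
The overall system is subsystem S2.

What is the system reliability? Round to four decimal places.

Parallel (manual pull station and pressure switch): 1 − (1 − 0.953800)(1 − 0.932600) = 0.996886
Series ([0.996886], smoke detector, and discharge nozzle): 0.996886 × 0.904100 × 0.768500 = 0.6926

0.6926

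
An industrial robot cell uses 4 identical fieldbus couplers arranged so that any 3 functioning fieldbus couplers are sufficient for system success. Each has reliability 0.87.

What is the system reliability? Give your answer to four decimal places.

0.9153

R = Σ_{i=3}^{4} C(4,i) p^i (1−p)^{4−i} with p = 0.87
C(4,3)·0.87^3·0.13^1 = 0.342422
C(4,4)·0.87^4·0.13^0 = 0.572898
Sum = 0.9153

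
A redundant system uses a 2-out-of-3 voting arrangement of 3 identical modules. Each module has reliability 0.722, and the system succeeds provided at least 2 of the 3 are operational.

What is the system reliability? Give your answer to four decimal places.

0.8111

R = Σ_{i=2}^{3} C(3,i) p^i (1−p)^{3−i} with p = 0.722
C(3,2)·0.722^2·0.278^1 = 0.434751
C(3,3)·0.722^3·0.278^0 = 0.376367
Sum = 0.8111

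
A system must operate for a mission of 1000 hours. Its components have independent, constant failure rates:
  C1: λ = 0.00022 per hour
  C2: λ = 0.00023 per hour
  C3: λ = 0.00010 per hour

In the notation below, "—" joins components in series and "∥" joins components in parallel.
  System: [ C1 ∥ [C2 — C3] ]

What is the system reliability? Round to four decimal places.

0.9445

R(C1) = exp(−0.00022 × 1000) = 0.802519
R(C2) = exp(−0.00023 × 1000) = 0.794534
R(C3) = exp(−0.00010 × 1000) = 0.904837
Series (C2 and C3): 0.794534 × 0.904837 = 0.718924
Parallel (C1 and [0.718924]): 1 − (1 − 0.802519)(1 − 0.718924) = 0.9445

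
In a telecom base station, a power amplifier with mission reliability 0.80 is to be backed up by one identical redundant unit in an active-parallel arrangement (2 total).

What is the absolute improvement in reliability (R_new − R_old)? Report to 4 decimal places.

0.1600

R_before = 0.80
R_after = 1 − (1 − 0.80)^2 = 0.9600
ΔR = 0.9600 − 0.80 = 0.1600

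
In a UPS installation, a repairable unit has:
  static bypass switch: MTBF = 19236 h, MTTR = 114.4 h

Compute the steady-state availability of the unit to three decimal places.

0.994

A(static bypass switch) = MTBF/(MTBF+MTTR) = 19236/(19236+114.4) = 0.994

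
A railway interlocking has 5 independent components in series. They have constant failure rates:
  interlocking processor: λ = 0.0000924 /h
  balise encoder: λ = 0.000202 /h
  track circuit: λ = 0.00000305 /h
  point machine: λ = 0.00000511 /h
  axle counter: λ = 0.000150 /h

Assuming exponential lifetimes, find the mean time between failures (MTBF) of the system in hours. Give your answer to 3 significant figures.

2210

Series of exponential components: λ_sys = Σ λ_i
λ_sys = 0.0000924 + 0.000202 + 0.00000305 + 0.00000511 + 0.000150 = 4.5256e-04 /h
MTBF = 1 / λ_sys = 2210 h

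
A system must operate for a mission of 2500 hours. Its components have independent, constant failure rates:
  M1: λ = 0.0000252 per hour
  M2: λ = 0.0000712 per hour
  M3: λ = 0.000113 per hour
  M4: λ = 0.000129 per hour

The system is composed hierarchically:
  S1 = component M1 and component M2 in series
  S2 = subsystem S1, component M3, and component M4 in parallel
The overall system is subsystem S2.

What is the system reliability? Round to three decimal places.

0.985

R(M1) = exp(−0.0000252 × 2500) = 0.93894
R(M2) = exp(−0.0000712 × 2500) = 0.83694
R(M3) = exp(−0.000113 × 2500) = 0.75390
R(M4) = exp(−0.000129 × 2500) = 0.72434
Series (M1 and M2): 0.93894 × 0.83694 = 0.78584
Parallel ([0.78584], M3, and M4): 1 − (1 − 0.78584)(1 − 0.75390)(1 − 0.72434) = 0.985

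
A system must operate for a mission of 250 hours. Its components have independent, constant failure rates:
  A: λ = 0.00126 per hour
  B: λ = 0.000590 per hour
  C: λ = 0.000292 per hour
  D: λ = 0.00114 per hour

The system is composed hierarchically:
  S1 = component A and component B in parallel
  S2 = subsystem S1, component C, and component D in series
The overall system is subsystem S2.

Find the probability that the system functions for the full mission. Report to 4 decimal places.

0.6732

R(A) = exp(−0.00126 × 250) = 0.729789
R(B) = exp(−0.000590 × 250) = 0.862862
R(C) = exp(−0.000292 × 250) = 0.929601
R(D) = exp(−0.00114 × 250) = 0.752014
Parallel (A and B): 1 − (1 − 0.729789)(1 − 0.862862) = 0.962944
Series ([0.962944], C, and D): 0.962944 × 0.929601 × 0.752014 = 0.6732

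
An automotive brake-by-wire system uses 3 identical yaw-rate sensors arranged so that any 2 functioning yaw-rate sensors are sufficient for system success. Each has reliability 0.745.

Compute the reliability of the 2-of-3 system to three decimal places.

0.838

R = Σ_{i=2}^{3} C(3,i) p^i (1−p)^{3−i} with p = 0.745
C(3,2)·0.745^2·0.255^1 = 0.42459
C(3,3)·0.745^3·0.255^0 = 0.41349
Sum = 0.838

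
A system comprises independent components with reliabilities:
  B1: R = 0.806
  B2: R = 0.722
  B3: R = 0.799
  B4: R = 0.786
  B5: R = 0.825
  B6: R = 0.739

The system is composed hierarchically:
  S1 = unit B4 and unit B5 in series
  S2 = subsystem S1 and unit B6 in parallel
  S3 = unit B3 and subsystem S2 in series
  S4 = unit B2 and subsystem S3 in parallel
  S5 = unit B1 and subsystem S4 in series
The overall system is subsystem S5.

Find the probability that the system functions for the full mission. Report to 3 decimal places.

Series (B4 and B5): 0.78600 × 0.82500 = 0.64845
Parallel ([0.64845] and B6): 1 − (1 − 0.64845)(1 − 0.73900) = 0.90825
Series (B3 and [0.90825]): 0.79900 × 0.90825 = 0.72569
Parallel (B2 and [0.72569]): 1 − (1 − 0.72200)(1 − 0.72569) = 0.92374
Series (B1 and [0.92374]): 0.80600 × 0.92374 = 0.745

0.745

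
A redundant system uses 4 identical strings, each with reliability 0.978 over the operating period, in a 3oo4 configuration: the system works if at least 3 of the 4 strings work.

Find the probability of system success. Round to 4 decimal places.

R = Σ_{i=3}^{4} C(4,i) p^i (1−p)^{4−i} with p = 0.978
C(4,3)·0.978^3·0.022^1 = 0.082319
C(4,4)·0.978^4·0.022^0 = 0.914862
Sum = 0.9972

0.9972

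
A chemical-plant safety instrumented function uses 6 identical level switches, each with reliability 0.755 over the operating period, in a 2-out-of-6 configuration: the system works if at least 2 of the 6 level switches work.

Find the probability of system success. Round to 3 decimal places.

0.996

R = Σ_{i=2}^{6} C(6,i) p^i (1−p)^{6−i} with p = 0.755
C(6,2)·0.755^2·0.245^4 = 0.03081
C(6,3)·0.755^3·0.245^3 = 0.12658
C(6,4)·0.755^4·0.245^2 = 0.29256
C(6,5)·0.755^5·0.245^1 = 0.36062
C(6,6)·0.755^6·0.245^0 = 0.18522
Sum = 0.996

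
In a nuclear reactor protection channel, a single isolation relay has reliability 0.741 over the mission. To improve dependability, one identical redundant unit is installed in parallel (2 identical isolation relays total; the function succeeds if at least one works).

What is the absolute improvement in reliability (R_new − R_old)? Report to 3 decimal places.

R_before = 0.741
R_after = 1 − (1 − 0.741)^2 = 0.933
ΔR = 0.933 − 0.741 = 0.192

0.192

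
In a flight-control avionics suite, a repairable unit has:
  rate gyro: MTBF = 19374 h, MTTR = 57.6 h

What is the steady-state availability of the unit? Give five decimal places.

A(rate gyro) = MTBF/(MTBF+MTTR) = 19374/(19374+57.6) = 0.99704

0.99704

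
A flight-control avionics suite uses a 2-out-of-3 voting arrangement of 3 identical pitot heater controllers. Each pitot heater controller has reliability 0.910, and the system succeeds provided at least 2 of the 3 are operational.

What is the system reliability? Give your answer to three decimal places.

0.977

R = Σ_{i=2}^{3} C(3,i) p^i (1−p)^{3−i} with p = 0.910
C(3,2)·0.910^2·0.090^1 = 0.22359
C(3,3)·0.910^3·0.090^0 = 0.75357
Sum = 0.977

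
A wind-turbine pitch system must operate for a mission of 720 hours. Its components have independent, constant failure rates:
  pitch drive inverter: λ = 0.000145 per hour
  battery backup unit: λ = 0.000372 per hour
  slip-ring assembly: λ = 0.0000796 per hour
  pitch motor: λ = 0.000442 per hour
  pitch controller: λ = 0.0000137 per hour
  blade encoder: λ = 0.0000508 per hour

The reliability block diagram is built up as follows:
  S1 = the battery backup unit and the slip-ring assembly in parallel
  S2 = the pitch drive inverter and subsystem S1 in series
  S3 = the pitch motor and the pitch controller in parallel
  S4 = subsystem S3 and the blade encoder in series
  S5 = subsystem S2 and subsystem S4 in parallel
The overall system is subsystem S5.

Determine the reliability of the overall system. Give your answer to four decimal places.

R(pitch drive inverter) = exp(−0.000145 × 720) = 0.900865
R(battery backup unit) = exp(−0.000372 × 720) = 0.765030
R(slip-ring assembly) = exp(−0.0000796 × 720) = 0.944299
R(pitch motor) = exp(−0.000442 × 720) = 0.727428
R(pitch controller) = exp(−0.0000137 × 720) = 0.990184
R(blade encoder) = exp(−0.0000508 × 720) = 0.964085
Parallel (battery backup unit and slip-ring assembly): 1 − (1 − 0.765030)(1 − 0.944299) = 0.986912
Series (pitch drive inverter and [0.986912]): 0.900865 × 0.986912 = 0.889074
Parallel (pitch motor and pitch controller): 1 − (1 − 0.727428)(1 − 0.990184) = 0.997324
Series ([0.997324] and blade encoder): 0.997324 × 0.964085 = 0.961505
Parallel ([0.889074] and [0.961505]): 1 − (1 − 0.889074)(1 − 0.961505) = 0.9957

0.9957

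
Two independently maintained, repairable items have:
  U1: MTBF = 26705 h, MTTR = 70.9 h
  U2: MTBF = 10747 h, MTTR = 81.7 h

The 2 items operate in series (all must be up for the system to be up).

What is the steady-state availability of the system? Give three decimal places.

A(U1) = MTBF/(MTBF+MTTR) = 26705/(26705+70.9) = 0.997352
A(U2) = MTBF/(MTBF+MTTR) = 10747/(10747+81.7) = 0.992455
Series availability: 0.997352 × 0.992455 = 0.990

0.990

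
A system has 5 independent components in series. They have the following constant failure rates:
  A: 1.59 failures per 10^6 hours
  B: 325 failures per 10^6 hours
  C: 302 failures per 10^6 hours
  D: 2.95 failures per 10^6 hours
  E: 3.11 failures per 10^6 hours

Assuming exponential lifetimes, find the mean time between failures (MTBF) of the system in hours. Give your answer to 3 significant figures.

1580

Series of exponential components: λ_sys = Σ λ_i
λ_sys = 0.00000159 + 0.000325 + 0.000302 + 0.00000295 + 0.00000311 = 6.3465e-04 /h
MTBF = 1 / λ_sys = 1580 h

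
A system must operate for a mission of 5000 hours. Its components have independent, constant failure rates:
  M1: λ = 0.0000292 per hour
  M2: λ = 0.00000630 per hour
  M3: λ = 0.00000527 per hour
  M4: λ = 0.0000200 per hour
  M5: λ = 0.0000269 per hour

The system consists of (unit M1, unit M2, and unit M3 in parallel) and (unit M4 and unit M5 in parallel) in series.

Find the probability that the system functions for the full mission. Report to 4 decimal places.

0.9879

R(M1) = exp(−0.0000292 × 5000) = 0.864158
R(M2) = exp(−0.00000630 × 5000) = 0.968991
R(M3) = exp(−0.00000527 × 5000) = 0.973994
R(M4) = exp(−0.0000200 × 5000) = 0.904837
R(M5) = exp(−0.0000269 × 5000) = 0.874153
Parallel (M1, M2, and M3): 1 − (1 − 0.864158)(1 − 0.968991)(1 − 0.973994) = 0.999890
Parallel (M4 and M5): 1 − (1 − 0.904837)(1 − 0.874153) = 0.988024
Series ([0.999890] and [0.988024]): 0.999890 × 0.988024 = 0.9879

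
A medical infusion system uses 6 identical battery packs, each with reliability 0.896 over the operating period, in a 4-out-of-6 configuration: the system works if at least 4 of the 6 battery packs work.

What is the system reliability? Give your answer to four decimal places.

0.9823

R = Σ_{i=4}^{6} C(6,i) p^i (1−p)^{6−i} with p = 0.896
C(6,4)·0.896^4·0.104^2 = 0.104566
C(6,5)·0.896^5·0.104^1 = 0.360350
C(6,6)·0.896^6·0.104^0 = 0.517426
Sum = 0.9823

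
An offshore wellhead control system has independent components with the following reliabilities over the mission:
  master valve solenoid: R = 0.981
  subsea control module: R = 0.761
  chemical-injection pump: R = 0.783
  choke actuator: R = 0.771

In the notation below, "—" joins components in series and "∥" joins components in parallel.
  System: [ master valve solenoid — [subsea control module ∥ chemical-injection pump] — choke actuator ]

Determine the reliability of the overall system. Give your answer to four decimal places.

0.7171

Parallel (subsea control module and chemical-injection pump): 1 − (1 − 0.761000)(1 − 0.783000) = 0.948137
Series (master valve solenoid, [0.948137], and choke actuator): 0.981000 × 0.948137 × 0.771000 = 0.7171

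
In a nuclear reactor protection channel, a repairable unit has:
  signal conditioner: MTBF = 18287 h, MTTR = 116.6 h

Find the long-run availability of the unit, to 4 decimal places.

0.9937

A(signal conditioner) = MTBF/(MTBF+MTTR) = 18287/(18287+116.6) = 0.9937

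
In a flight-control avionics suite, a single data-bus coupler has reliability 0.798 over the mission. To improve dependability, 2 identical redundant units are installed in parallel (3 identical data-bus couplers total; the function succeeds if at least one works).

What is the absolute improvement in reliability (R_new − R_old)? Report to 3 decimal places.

0.194

R_before = 0.798
R_after = 1 − (1 − 0.798)^3 = 0.992
ΔR = 0.992 − 0.798 = 0.194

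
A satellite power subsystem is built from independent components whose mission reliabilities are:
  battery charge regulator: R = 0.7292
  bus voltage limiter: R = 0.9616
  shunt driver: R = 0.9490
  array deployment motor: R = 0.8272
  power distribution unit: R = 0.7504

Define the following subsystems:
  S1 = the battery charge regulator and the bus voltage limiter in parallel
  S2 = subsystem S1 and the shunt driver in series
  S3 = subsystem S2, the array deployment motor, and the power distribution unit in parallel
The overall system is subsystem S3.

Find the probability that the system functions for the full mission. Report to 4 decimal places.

Parallel (battery charge regulator and bus voltage limiter): 1 − (1 − 0.729200)(1 − 0.961600) = 0.989601
Series ([0.989601] and shunt driver): 0.989601 × 0.949000 = 0.939131
Parallel ([0.939131], array deployment motor, and power distribution unit): 1 − (1 − 0.939131)(1 − 0.827200)(1 − 0.750400) = 0.9974

0.9974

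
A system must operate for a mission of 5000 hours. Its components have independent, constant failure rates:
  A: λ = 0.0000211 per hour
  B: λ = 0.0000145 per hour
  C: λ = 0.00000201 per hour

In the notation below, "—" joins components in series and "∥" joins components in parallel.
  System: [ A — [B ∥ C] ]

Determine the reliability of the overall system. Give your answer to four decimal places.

R(A) = exp(−0.0000211 × 5000) = 0.899874
R(B) = exp(−0.0000145 × 5000) = 0.930066
R(C) = exp(−0.00000201 × 5000) = 0.990000
Parallel (B and C): 1 − (1 − 0.930066)(1 − 0.990000) = 0.999301
Series (A and [0.999301]): 0.899874 × 0.999301 = 0.8992

0.8992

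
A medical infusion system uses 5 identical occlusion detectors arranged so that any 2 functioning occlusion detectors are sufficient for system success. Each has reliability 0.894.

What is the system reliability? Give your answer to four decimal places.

0.9994

R = Σ_{i=2}^{5} C(5,i) p^i (1−p)^{5−i} with p = 0.894
C(5,2)·0.894^2·0.106^3 = 0.009519
C(5,3)·0.894^3·0.106^2 = 0.080283
C(5,4)·0.894^4·0.106^1 = 0.338552
C(5,5)·0.894^5·0.106^0 = 0.571068
Sum = 0.9994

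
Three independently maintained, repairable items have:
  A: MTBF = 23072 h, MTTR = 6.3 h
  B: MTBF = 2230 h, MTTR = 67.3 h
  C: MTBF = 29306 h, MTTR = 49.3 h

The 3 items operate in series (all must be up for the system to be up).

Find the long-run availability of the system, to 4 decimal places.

A(A) = MTBF/(MTBF+MTTR) = 23072/(23072+6.3) = 0.999727
A(B) = MTBF/(MTBF+MTTR) = 2230/(2230+67.3) = 0.970705
A(C) = MTBF/(MTBF+MTTR) = 29306/(29306+49.3) = 0.998321
Series availability: 0.999727 × 0.970705 × 0.998321 = 0.9688

0.9688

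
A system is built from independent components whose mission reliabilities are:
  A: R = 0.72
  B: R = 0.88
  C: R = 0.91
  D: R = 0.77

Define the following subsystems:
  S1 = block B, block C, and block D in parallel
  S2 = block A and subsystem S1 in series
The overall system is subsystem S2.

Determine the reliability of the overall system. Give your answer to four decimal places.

Parallel (B, C, and D): 1 − (1 − 0.880000)(1 − 0.910000)(1 − 0.770000) = 0.997516
Series (A and [0.997516]): 0.720000 × 0.997516 = 0.7182

0.7182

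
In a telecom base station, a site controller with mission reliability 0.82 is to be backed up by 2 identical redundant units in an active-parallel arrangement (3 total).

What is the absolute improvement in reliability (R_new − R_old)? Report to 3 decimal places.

R_before = 0.82
R_after = 1 − (1 − 0.82)^3 = 0.994
ΔR = 0.994 − 0.82 = 0.174

0.174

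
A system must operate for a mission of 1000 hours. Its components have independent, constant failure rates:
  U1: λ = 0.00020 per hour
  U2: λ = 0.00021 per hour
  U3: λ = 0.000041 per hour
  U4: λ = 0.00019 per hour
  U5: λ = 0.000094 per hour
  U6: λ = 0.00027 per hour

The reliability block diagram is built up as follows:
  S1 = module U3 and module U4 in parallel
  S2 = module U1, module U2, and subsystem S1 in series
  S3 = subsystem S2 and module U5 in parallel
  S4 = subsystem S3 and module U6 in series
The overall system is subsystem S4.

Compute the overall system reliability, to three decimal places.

0.740

R(U1) = exp(−0.00020 × 1000) = 0.81873
R(U2) = exp(−0.00021 × 1000) = 0.81058
R(U3) = exp(−0.000041 × 1000) = 0.95983
R(U4) = exp(−0.00019 × 1000) = 0.82696
R(U5) = exp(−0.000094 × 1000) = 0.91028
R(U6) = exp(−0.00027 × 1000) = 0.76338
Parallel (U3 and U4): 1 − (1 − 0.95983)(1 − 0.82696) = 0.99305
Series (U1, U2, and [0.99305]): 0.81873 × 0.81058 × 0.99305 = 0.65903
Parallel ([0.65903] and U5): 1 − (1 − 0.65903)(1 − 0.91028) = 0.96941
Series ([0.96941] and U6): 0.96941 × 0.76338 = 0.740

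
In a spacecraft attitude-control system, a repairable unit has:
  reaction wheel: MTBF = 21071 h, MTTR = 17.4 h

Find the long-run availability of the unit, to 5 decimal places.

A(reaction wheel) = MTBF/(MTBF+MTTR) = 21071/(21071+17.4) = 0.99917

0.99917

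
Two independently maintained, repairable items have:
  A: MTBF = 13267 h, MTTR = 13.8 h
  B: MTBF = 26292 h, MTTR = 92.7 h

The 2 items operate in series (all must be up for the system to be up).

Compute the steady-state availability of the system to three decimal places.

A(A) = MTBF/(MTBF+MTTR) = 13267/(13267+13.8) = 0.998961
A(B) = MTBF/(MTBF+MTTR) = 26292/(26292+92.7) = 0.996487
Series availability: 0.998961 × 0.996487 = 0.995

0.995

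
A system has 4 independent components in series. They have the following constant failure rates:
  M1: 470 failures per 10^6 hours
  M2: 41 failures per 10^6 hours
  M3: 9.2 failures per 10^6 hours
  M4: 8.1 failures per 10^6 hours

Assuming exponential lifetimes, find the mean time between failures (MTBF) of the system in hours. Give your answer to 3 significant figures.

Series of exponential components: λ_sys = Σ λ_i
λ_sys = 0.00047 + 0.000041 + 0.0000092 + 0.0000081 = 5.2830e-04 /h
MTBF = 1 / λ_sys = 1890 h

1890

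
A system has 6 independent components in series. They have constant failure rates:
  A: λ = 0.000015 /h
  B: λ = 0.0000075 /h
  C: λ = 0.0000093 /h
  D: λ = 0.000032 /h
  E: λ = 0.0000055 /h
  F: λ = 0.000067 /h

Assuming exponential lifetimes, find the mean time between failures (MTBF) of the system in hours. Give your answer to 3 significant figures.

Series of exponential components: λ_sys = Σ λ_i
λ_sys = 0.000015 + 0.0000075 + 0.0000093 + 0.000032 + 0.0000055 + 0.000067 = 1.3630e-04 /h
MTBF = 1 / λ_sys = 7340 h

7340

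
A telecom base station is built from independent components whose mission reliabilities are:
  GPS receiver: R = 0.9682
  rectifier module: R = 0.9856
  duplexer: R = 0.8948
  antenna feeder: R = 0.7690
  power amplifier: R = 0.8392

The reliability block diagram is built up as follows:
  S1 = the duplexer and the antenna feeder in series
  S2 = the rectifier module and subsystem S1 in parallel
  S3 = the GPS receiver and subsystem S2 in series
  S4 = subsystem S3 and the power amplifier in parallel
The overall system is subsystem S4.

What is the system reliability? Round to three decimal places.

Series (duplexer and antenna feeder): 0.89480 × 0.76900 = 0.68810
Parallel (rectifier module and [0.68810]): 1 − (1 − 0.98560)(1 − 0.68810) = 0.99551
Series (GPS receiver and [0.99551]): 0.96820 × 0.99551 = 0.96385
Parallel ([0.96385] and power amplifier): 1 − (1 − 0.96385)(1 − 0.83920) = 0.994

0.994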